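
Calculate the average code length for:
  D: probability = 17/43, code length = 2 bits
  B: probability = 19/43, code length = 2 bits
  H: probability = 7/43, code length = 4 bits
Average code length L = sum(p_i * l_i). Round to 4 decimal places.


Weighted contributions p_i * l_i:
  D: (17/43) * 2 = 34/43
  B: (19/43) * 2 = 38/43
  H: (7/43) * 4 = 28/43
Sum = (34 + 38 + 28)/43 = 100/43

L = 100/43 = 2.3256 bits/symbol


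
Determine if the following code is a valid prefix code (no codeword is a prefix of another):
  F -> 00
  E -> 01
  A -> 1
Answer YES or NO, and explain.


Checking each pair (does one codeword prefix another?):
  F='00' vs E='01': no prefix
  F='00' vs A='1': no prefix
  E='01' vs F='00': no prefix
  E='01' vs A='1': no prefix
  A='1' vs F='00': no prefix
  A='1' vs E='01': no prefix
No violation found over all pairs.

YES -- this is a valid prefix code. No codeword is a prefix of any other codeword.


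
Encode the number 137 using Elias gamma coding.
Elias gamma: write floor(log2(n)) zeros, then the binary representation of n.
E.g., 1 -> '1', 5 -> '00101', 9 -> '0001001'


num_bits = floor(log2(137)) + 1 = 8
leading_zeros = num_bits - 1 = 7
binary(137) = 10001001

Elias gamma(137) = '0000000' + '10001001' = 000000010001001 (15 bits)


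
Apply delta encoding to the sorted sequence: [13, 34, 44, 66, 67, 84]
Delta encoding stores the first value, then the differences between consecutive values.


First value: 13
Deltas:
  34 - 13 = 21
  44 - 34 = 10
  66 - 44 = 22
  67 - 66 = 1
  84 - 67 = 17


Delta encoded: [13, 21, 10, 22, 1, 17]


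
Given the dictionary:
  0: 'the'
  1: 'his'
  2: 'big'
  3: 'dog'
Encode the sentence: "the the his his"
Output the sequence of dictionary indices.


Look up each word in the dictionary:
  'the' -> 0
  'the' -> 0
  'his' -> 1
  'his' -> 1

Encoded: [0, 0, 1, 1]


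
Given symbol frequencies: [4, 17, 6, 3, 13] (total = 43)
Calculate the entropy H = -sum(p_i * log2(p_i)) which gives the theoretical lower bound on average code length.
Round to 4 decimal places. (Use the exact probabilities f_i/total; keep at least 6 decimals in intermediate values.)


Per-symbol terms -p_i * log2(p_i) with p_i = f_i/43:
  p = 4/43 = 0.093023: log2(p) = -3.426265, -p*log2(p) = 0.318722
  p = 17/43 = 0.395349: log2(p) = -1.338802, -p*log2(p) = 0.529294
  p = 6/43 = 0.139535: log2(p) = -2.841302, -p*log2(p) = 0.396461
  p = 3/43 = 0.069767: log2(p) = -3.841302, -p*log2(p) = 0.267998
  p = 13/43 = 0.302326: log2(p) = -1.725825, -p*log2(p) = 0.521761
H = 0.318722 + 0.529294 + 0.396461 + 0.267998 + 0.521761 = 2.034236

H = 2.0342 bits/symbol


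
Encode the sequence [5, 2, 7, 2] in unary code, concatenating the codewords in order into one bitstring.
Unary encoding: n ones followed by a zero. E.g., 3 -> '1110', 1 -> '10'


Encode each number as n ones followed by a terminating 0:
  5 -> 111110 (6 bits)
  2 -> 110 (3 bits)
  7 -> 11111110 (8 bits)
  2 -> 110 (3 bits)
Total length = 6 + 3 + 8 + 3 = 20 bits.

Unary([5, 2, 7, 2]) = 11111011011111110110 (20 bits)


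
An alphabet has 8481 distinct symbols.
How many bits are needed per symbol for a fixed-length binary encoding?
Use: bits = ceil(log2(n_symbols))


log2(8481) = 13.05
Bracket: 2^13 = 8192 < 8481 <= 2^14 = 16384
So ceil(log2(8481)) = 14

bits = ceil(log2(8481)) = ceil(13.05) = 14 bits


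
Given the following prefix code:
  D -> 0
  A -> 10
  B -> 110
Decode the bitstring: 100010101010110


Decoding step by step:
Bits 10 -> A
Bits 0 -> D
Bits 0 -> D
Bits 10 -> A
Bits 10 -> A
Bits 10 -> A
Bits 10 -> A
Bits 110 -> B


Decoded message: ADDAAAAB


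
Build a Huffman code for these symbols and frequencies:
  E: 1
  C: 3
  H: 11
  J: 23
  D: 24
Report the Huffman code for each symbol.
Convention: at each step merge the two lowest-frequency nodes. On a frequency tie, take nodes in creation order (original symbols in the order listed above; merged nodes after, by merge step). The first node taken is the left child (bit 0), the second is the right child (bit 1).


Huffman tree construction:
Step 1: Merge E(1) + C(3) = 4
Step 2: Merge (E+C)(4) + H(11) = 15
Step 3: Merge ((E+C)+H)(15) + J(23) = 38
Step 4: Merge D(24) + (((E+C)+H)+J)(38) = 62
Read each symbol's code off the tree from the root (left child = 0, right child = 1).

Codes:
  E: 1000 (length 4)
  C: 1001 (length 4)
  H: 101 (length 3)
  J: 11 (length 2)
  D: 0 (length 1)
Average code length: 119/62 = 1.9194 bits/symbol


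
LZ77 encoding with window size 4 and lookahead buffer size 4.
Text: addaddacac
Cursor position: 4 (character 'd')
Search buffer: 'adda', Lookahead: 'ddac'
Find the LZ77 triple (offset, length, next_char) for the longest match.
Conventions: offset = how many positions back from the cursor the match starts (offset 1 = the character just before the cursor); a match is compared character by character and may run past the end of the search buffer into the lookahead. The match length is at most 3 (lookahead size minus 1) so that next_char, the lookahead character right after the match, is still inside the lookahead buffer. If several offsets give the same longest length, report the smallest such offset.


Try each offset into the search buffer:
  offset=1 (pos 3, char 'a'): match length 0
  offset=2 (pos 2, char 'd'): match length 1
  offset=3 (pos 1, char 'd'): match length 3
  offset=4 (pos 0, char 'a'): match length 0
Longest match has length 3 at offset 3.
next_char = character at position 4 + 3 = 7 -> 'c'

Best match: offset=3, length=3 (matching 'dda' starting at position 1)
LZ77 triple: (3, 3, 'c')


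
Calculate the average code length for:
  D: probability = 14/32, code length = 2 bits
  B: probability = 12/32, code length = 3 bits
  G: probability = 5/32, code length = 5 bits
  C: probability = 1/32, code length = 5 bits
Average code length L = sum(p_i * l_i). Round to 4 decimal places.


Weighted contributions p_i * l_i:
  D: (14/32) * 2 = 28/32
  B: (12/32) * 3 = 36/32
  G: (5/32) * 5 = 25/32
  C: (1/32) * 5 = 5/32
Sum = (28 + 36 + 25 + 5)/32 = 94/32

L = 94/32 = 2.9375 bits/symbol


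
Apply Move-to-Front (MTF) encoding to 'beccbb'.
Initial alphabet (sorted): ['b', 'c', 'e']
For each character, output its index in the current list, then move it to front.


MTF encoding:
'b': index 0 in ['b', 'c', 'e'] -> ['b', 'c', 'e']
'e': index 2 in ['b', 'c', 'e'] -> ['e', 'b', 'c']
'c': index 2 in ['e', 'b', 'c'] -> ['c', 'e', 'b']
'c': index 0 in ['c', 'e', 'b'] -> ['c', 'e', 'b']
'b': index 2 in ['c', 'e', 'b'] -> ['b', 'c', 'e']
'b': index 0 in ['b', 'c', 'e'] -> ['b', 'c', 'e']


Output: [0, 2, 2, 0, 2, 0]


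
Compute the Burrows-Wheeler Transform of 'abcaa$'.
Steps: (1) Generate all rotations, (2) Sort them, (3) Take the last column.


Rotations (sorted):
  0: $abcaa -> last char: a
  1: a$abca -> last char: a
  2: aa$abc -> last char: c
  3: abcaa$ -> last char: $
  4: bcaa$a -> last char: a
  5: caa$ab -> last char: b


BWT = aac$ab


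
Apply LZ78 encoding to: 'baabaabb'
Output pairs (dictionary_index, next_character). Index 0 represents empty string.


LZ78 encoding steps:
Dictionary: {0: ''}
Step 1: w='' (idx 0), next='b' -> output (0, 'b'), add 'b' as idx 1
Step 2: w='' (idx 0), next='a' -> output (0, 'a'), add 'a' as idx 2
Step 3: w='a' (idx 2), next='b' -> output (2, 'b'), add 'ab' as idx 3
Step 4: w='a' (idx 2), next='a' -> output (2, 'a'), add 'aa' as idx 4
Step 5: w='b' (idx 1), next='b' -> output (1, 'b'), add 'bb' as idx 5


Encoded: [(0, 'b'), (0, 'a'), (2, 'b'), (2, 'a'), (1, 'b')]


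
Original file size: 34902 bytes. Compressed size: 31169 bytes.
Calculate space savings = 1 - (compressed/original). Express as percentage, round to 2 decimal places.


ratio = compressed/original = 31169/34902 = 0.893043
savings = 1 - ratio = 1 - 0.893043 = 0.106957
as a percentage: 0.106957 * 100 = 10.7%

Space savings = 1 - 31169/34902 = 10.7%


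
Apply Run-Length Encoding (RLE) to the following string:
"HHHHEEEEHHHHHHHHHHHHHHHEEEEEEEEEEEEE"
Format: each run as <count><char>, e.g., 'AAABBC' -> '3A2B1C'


Scanning runs left to right:
  i=0: run of 'H' x 4 -> '4H'
  i=4: run of 'E' x 4 -> '4E'
  i=8: run of 'H' x 15 -> '15H'
  i=23: run of 'E' x 13 -> '13E'

RLE = 4H4E15H13E


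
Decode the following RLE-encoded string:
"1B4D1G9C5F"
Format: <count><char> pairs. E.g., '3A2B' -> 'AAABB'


Expanding each <count><char> pair:
  1B -> 'B'
  4D -> 'DDDD'
  1G -> 'G'
  9C -> 'CCCCCCCCC'
  5F -> 'FFFFF'

Decoded = BDDDDGCCCCCCCCCFFFFF


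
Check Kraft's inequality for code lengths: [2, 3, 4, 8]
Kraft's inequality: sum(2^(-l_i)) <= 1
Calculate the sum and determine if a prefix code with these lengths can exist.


Sum = 2^(-2) + 2^(-3) + 2^(-4) + 2^(-8)
    = 0.25 + 0.125 + 0.0625 + 0.00390625
    = 113/256 = 0.44140625
Since 0.44140625 <= 1, Kraft's inequality IS satisfied.
A prefix code with these lengths CAN exist.

Kraft sum = 0.44140625. Satisfied.


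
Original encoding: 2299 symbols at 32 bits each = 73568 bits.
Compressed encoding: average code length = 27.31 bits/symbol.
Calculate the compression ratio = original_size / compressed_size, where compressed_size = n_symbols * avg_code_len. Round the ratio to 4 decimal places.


original_size = n_symbols * orig_bits = 2299 * 32 = 73568 bits
compressed_size = n_symbols * avg_code_len = 2299 * 27.31 = 62785.69 bits
ratio = original_size / compressed_size = 73568 / 62785.69 = 1.1717

Compression ratio = 1.1717


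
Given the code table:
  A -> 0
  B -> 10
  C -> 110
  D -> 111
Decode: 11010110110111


Decoding:
110 -> C
10 -> B
110 -> C
110 -> C
111 -> D


Result: CBCCD


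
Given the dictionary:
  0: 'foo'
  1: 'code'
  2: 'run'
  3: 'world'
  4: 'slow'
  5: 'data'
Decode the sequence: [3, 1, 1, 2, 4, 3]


Look up each index in the dictionary:
  3 -> 'world'
  1 -> 'code'
  1 -> 'code'
  2 -> 'run'
  4 -> 'slow'
  3 -> 'world'

Decoded: "world code code run slow world"


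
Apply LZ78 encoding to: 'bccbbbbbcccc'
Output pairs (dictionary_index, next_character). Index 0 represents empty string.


LZ78 encoding steps:
Dictionary: {0: ''}
Step 1: w='' (idx 0), next='b' -> output (0, 'b'), add 'b' as idx 1
Step 2: w='' (idx 0), next='c' -> output (0, 'c'), add 'c' as idx 2
Step 3: w='c' (idx 2), next='b' -> output (2, 'b'), add 'cb' as idx 3
Step 4: w='b' (idx 1), next='b' -> output (1, 'b'), add 'bb' as idx 4
Step 5: w='bb' (idx 4), next='c' -> output (4, 'c'), add 'bbc' as idx 5
Step 6: w='c' (idx 2), next='c' -> output (2, 'c'), add 'cc' as idx 6
Step 7: w='c' (idx 2), end of input -> output (2, '')


Encoded: [(0, 'b'), (0, 'c'), (2, 'b'), (1, 'b'), (4, 'c'), (2, 'c'), (2, '')]


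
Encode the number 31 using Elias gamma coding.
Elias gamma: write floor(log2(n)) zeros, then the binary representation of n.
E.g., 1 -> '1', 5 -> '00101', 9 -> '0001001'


num_bits = floor(log2(31)) + 1 = 5
leading_zeros = num_bits - 1 = 4
binary(31) = 11111

Elias gamma(31) = '0000' + '11111' = 000011111 (9 bits)


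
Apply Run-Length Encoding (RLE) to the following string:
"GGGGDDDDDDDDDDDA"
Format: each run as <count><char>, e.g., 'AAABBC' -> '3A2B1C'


Scanning runs left to right:
  i=0: run of 'G' x 4 -> '4G'
  i=4: run of 'D' x 11 -> '11D'
  i=15: run of 'A' x 1 -> '1A'

RLE = 4G11D1A


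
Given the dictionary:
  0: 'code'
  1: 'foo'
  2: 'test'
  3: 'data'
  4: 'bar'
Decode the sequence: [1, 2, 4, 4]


Look up each index in the dictionary:
  1 -> 'foo'
  2 -> 'test'
  4 -> 'bar'
  4 -> 'bar'

Decoded: "foo test bar bar"


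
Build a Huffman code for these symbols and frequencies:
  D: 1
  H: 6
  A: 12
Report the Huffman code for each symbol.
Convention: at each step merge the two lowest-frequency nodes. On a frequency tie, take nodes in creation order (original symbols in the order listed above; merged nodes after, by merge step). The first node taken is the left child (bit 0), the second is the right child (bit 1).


Huffman tree construction:
Step 1: Merge D(1) + H(6) = 7
Step 2: Merge (D+H)(7) + A(12) = 19
Read each symbol's code off the tree from the root (left child = 0, right child = 1).

Codes:
  D: 00 (length 2)
  H: 01 (length 2)
  A: 1 (length 1)
Average code length: 26/19 = 1.3684 bits/symbol


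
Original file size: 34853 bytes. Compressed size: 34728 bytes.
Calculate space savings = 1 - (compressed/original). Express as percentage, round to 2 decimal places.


ratio = compressed/original = 34728/34853 = 0.996414
savings = 1 - ratio = 1 - 0.996414 = 0.003586
as a percentage: 0.003586 * 100 = 0.36%

Space savings = 1 - 34728/34853 = 0.36%


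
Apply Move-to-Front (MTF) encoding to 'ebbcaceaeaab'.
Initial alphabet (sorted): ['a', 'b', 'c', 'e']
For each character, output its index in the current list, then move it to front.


MTF encoding:
'e': index 3 in ['a', 'b', 'c', 'e'] -> ['e', 'a', 'b', 'c']
'b': index 2 in ['e', 'a', 'b', 'c'] -> ['b', 'e', 'a', 'c']
'b': index 0 in ['b', 'e', 'a', 'c'] -> ['b', 'e', 'a', 'c']
'c': index 3 in ['b', 'e', 'a', 'c'] -> ['c', 'b', 'e', 'a']
'a': index 3 in ['c', 'b', 'e', 'a'] -> ['a', 'c', 'b', 'e']
'c': index 1 in ['a', 'c', 'b', 'e'] -> ['c', 'a', 'b', 'e']
'e': index 3 in ['c', 'a', 'b', 'e'] -> ['e', 'c', 'a', 'b']
'a': index 2 in ['e', 'c', 'a', 'b'] -> ['a', 'e', 'c', 'b']
'e': index 1 in ['a', 'e', 'c', 'b'] -> ['e', 'a', 'c', 'b']
'a': index 1 in ['e', 'a', 'c', 'b'] -> ['a', 'e', 'c', 'b']
'a': index 0 in ['a', 'e', 'c', 'b'] -> ['a', 'e', 'c', 'b']
'b': index 3 in ['a', 'e', 'c', 'b'] -> ['b', 'a', 'e', 'c']


Output: [3, 2, 0, 3, 3, 1, 3, 2, 1, 1, 0, 3]


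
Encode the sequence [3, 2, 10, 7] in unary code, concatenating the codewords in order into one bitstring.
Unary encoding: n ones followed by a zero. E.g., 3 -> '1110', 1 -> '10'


Encode each number as n ones followed by a terminating 0:
  3 -> 1110 (4 bits)
  2 -> 110 (3 bits)
  10 -> 11111111110 (11 bits)
  7 -> 11111110 (8 bits)
Total length = 4 + 3 + 11 + 8 = 26 bits.

Unary([3, 2, 10, 7]) = 11101101111111111011111110 (26 bits)


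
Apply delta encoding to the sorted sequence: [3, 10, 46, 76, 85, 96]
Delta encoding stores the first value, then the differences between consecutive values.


First value: 3
Deltas:
  10 - 3 = 7
  46 - 10 = 36
  76 - 46 = 30
  85 - 76 = 9
  96 - 85 = 11


Delta encoded: [3, 7, 36, 30, 9, 11]


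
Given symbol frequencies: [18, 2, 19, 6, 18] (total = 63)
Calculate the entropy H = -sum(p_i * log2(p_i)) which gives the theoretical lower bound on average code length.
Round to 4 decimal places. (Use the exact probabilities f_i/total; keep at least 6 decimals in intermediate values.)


Per-symbol terms -p_i * log2(p_i) with p_i = f_i/63:
  p = 18/63 = 0.285714: log2(p) = -1.807355, -p*log2(p) = 0.516387
  p = 2/63 = 0.031746: log2(p) = -4.977280, -p*log2(p) = 0.158009
  p = 19/63 = 0.301587: log2(p) = -1.729352, -p*log2(p) = 0.521551
  p = 6/63 = 0.095238: log2(p) = -3.392317, -p*log2(p) = 0.323078
  p = 18/63 = 0.285714: log2(p) = -1.807355, -p*log2(p) = 0.516387
H = 0.516387 + 0.158009 + 0.521551 + 0.323078 + 0.516387 = 2.035412

H = 2.0354 bits/symbol


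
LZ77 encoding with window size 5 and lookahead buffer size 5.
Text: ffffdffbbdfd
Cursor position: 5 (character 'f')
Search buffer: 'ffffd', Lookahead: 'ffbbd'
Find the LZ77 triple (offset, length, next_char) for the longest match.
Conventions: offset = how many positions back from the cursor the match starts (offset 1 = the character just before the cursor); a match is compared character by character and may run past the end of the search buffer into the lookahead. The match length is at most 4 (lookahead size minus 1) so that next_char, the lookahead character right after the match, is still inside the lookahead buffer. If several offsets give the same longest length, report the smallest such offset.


Try each offset into the search buffer:
  offset=1 (pos 4, char 'd'): match length 0
  offset=2 (pos 3, char 'f'): match length 1
  offset=3 (pos 2, char 'f'): match length 2
  offset=4 (pos 1, char 'f'): match length 2
  offset=5 (pos 0, char 'f'): match length 2
Longest match has length 2, found at offsets 3, 4, 5; take the smallest, offset 3.
next_char = character at position 5 + 2 = 7 -> 'b'

Best match: offset=3, length=2 (matching 'ff' starting at position 2)
LZ77 triple: (3, 2, 'b')


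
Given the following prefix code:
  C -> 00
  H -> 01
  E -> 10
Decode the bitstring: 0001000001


Decoding step by step:
Bits 00 -> C
Bits 01 -> H
Bits 00 -> C
Bits 00 -> C
Bits 01 -> H


Decoded message: CHCCH


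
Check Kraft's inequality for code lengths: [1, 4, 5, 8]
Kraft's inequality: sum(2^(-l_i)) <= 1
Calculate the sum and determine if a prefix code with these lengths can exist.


Sum = 2^(-1) + 2^(-4) + 2^(-5) + 2^(-8)
    = 0.5 + 0.0625 + 0.03125 + 0.00390625
    = 153/256 = 0.59765625
Since 0.59765625 <= 1, Kraft's inequality IS satisfied.
A prefix code with these lengths CAN exist.

Kraft sum = 0.59765625. Satisfied.


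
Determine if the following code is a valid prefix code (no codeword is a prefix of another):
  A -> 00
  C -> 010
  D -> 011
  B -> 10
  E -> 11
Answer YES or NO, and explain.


Checking each pair (does one codeword prefix another?):
  A='00' vs C='010': no prefix
  A='00' vs D='011': no prefix
  A='00' vs B='10': no prefix
  A='00' vs E='11': no prefix
  C='010' vs A='00': no prefix
  C='010' vs D='011': no prefix
  C='010' vs B='10': no prefix
  C='010' vs E='11': no prefix
  D='011' vs A='00': no prefix
  D='011' vs C='010': no prefix
  D='011' vs B='10': no prefix
  D='011' vs E='11': no prefix
  B='10' vs A='00': no prefix
  B='10' vs C='010': no prefix
  B='10' vs D='011': no prefix
  B='10' vs E='11': no prefix
  E='11' vs A='00': no prefix
  E='11' vs C='010': no prefix
  E='11' vs D='011': no prefix
  E='11' vs B='10': no prefix
No violation found over all pairs.

YES -- this is a valid prefix code. No codeword is a prefix of any other codeword.


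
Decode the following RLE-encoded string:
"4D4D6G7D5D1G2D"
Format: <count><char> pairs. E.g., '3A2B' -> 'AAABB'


Expanding each <count><char> pair:
  4D -> 'DDDD'
  4D -> 'DDDD'
  6G -> 'GGGGGG'
  7D -> 'DDDDDDD'
  5D -> 'DDDDD'
  1G -> 'G'
  2D -> 'DD'

Decoded = DDDDDDDDGGGGGGDDDDDDDDDDDDGDD


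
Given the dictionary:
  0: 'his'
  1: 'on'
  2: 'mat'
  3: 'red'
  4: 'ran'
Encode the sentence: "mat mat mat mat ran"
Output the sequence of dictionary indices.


Look up each word in the dictionary:
  'mat' -> 2
  'mat' -> 2
  'mat' -> 2
  'mat' -> 2
  'ran' -> 4

Encoded: [2, 2, 2, 2, 4]


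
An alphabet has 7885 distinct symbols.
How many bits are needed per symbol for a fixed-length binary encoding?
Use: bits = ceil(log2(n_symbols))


log2(7885) = 12.9449
Bracket: 2^12 = 4096 < 7885 <= 2^13 = 8192
So ceil(log2(7885)) = 13

bits = ceil(log2(7885)) = ceil(12.9449) = 13 bits


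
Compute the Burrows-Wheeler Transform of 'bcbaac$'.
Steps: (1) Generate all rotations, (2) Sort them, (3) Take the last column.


Rotations (sorted):
  0: $bcbaac -> last char: c
  1: aac$bcb -> last char: b
  2: ac$bcba -> last char: a
  3: baac$bc -> last char: c
  4: bcbaac$ -> last char: $
  5: c$bcbaa -> last char: a
  6: cbaac$b -> last char: b


BWT = cbac$ab


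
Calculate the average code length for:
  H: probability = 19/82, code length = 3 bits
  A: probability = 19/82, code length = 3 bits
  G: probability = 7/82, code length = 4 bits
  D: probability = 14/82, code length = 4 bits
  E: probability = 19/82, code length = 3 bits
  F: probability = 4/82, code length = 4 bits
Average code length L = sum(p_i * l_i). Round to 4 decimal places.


Weighted contributions p_i * l_i:
  H: (19/82) * 3 = 57/82
  A: (19/82) * 3 = 57/82
  G: (7/82) * 4 = 28/82
  D: (14/82) * 4 = 56/82
  E: (19/82) * 3 = 57/82
  F: (4/82) * 4 = 16/82
Sum = (57 + 57 + 28 + 56 + 57 + 16)/82 = 271/82

L = 271/82 = 3.3049 bits/symbol


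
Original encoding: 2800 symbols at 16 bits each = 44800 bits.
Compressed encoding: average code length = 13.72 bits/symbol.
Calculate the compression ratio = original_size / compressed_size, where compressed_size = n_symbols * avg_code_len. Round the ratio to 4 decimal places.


original_size = n_symbols * orig_bits = 2800 * 16 = 44800 bits
compressed_size = n_symbols * avg_code_len = 2800 * 13.72 = 38416.0 bits
ratio = original_size / compressed_size = 44800 / 38416.0 = 1.1662

Compression ratio = 1.1662


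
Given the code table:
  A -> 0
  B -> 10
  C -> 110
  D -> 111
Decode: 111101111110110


Decoding:
111 -> D
10 -> B
111 -> D
111 -> D
0 -> A
110 -> C


Result: DBDDAC


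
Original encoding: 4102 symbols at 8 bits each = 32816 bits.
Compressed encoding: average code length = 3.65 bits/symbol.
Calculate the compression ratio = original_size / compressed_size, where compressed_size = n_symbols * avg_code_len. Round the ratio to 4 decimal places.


original_size = n_symbols * orig_bits = 4102 * 8 = 32816 bits
compressed_size = n_symbols * avg_code_len = 4102 * 3.65 = 14972.3 bits
ratio = original_size / compressed_size = 32816 / 14972.3 = 2.1918

Compression ratio = 2.1918


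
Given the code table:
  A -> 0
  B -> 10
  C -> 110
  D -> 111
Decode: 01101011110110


Decoding:
0 -> A
110 -> C
10 -> B
111 -> D
10 -> B
110 -> C


Result: ACBDBC


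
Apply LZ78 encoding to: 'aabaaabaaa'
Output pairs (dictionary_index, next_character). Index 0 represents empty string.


LZ78 encoding steps:
Dictionary: {0: ''}
Step 1: w='' (idx 0), next='a' -> output (0, 'a'), add 'a' as idx 1
Step 2: w='a' (idx 1), next='b' -> output (1, 'b'), add 'ab' as idx 2
Step 3: w='a' (idx 1), next='a' -> output (1, 'a'), add 'aa' as idx 3
Step 4: w='ab' (idx 2), next='a' -> output (2, 'a'), add 'aba' as idx 4
Step 5: w='aa' (idx 3), end of input -> output (3, '')


Encoded: [(0, 'a'), (1, 'b'), (1, 'a'), (2, 'a'), (3, '')]


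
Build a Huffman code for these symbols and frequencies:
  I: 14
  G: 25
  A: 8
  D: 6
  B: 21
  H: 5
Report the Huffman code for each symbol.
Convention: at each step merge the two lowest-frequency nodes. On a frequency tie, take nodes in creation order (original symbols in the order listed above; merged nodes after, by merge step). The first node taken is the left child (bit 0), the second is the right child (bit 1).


Huffman tree construction:
Step 1: Merge H(5) + D(6) = 11
Step 2: Merge A(8) + (H+D)(11) = 19
Step 3: Merge I(14) + (A+(H+D))(19) = 33
Step 4: Merge B(21) + G(25) = 46
Step 5: Merge (I+(A+(H+D)))(33) + (B+G)(46) = 79
Read each symbol's code off the tree from the root (left child = 0, right child = 1).

Codes:
  I: 00 (length 2)
  G: 11 (length 2)
  A: 010 (length 3)
  D: 0111 (length 4)
  B: 10 (length 2)
  H: 0110 (length 4)
Average code length: 188/79 = 2.3797 bits/symbol


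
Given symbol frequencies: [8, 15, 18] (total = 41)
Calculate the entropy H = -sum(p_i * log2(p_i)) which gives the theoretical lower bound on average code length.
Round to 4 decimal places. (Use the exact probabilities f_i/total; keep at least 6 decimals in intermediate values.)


Per-symbol terms -p_i * log2(p_i) with p_i = f_i/41:
  p = 8/41 = 0.195122: log2(p) = -2.357552, -p*log2(p) = 0.460010
  p = 15/41 = 0.365854: log2(p) = -1.450661, -p*log2(p) = 0.530730
  p = 18/41 = 0.439024: log2(p) = -1.187627, -p*log2(p) = 0.521397
H = 0.460010 + 0.530730 + 0.521397 = 1.512137

H = 1.5121 bits/symbol


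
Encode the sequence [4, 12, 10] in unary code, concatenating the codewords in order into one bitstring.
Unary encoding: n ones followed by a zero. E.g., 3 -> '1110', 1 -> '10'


Encode each number as n ones followed by a terminating 0:
  4 -> 11110 (5 bits)
  12 -> 1111111111110 (13 bits)
  10 -> 11111111110 (11 bits)
Total length = 5 + 13 + 11 = 29 bits.

Unary([4, 12, 10]) = 11110111111111111011111111110 (29 bits)


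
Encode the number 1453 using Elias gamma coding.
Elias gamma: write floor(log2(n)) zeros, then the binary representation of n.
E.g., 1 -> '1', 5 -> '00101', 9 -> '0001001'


num_bits = floor(log2(1453)) + 1 = 11
leading_zeros = num_bits - 1 = 10
binary(1453) = 10110101101

Elias gamma(1453) = '0000000000' + '10110101101' = 000000000010110101101 (21 bits)


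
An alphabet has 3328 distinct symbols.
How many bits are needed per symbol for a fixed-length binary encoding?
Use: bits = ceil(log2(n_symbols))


log2(3328) = 11.7004
Bracket: 2^11 = 2048 < 3328 <= 2^12 = 4096
So ceil(log2(3328)) = 12

bits = ceil(log2(3328)) = ceil(11.7004) = 12 bits


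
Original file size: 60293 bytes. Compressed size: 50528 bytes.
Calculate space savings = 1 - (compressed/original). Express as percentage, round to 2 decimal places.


ratio = compressed/original = 50528/60293 = 0.838041
savings = 1 - ratio = 1 - 0.838041 = 0.161959
as a percentage: 0.161959 * 100 = 16.2%

Space savings = 1 - 50528/60293 = 16.2%


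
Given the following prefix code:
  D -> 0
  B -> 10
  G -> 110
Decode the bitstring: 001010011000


Decoding step by step:
Bits 0 -> D
Bits 0 -> D
Bits 10 -> B
Bits 10 -> B
Bits 0 -> D
Bits 110 -> G
Bits 0 -> D
Bits 0 -> D


Decoded message: DDBBDGDD


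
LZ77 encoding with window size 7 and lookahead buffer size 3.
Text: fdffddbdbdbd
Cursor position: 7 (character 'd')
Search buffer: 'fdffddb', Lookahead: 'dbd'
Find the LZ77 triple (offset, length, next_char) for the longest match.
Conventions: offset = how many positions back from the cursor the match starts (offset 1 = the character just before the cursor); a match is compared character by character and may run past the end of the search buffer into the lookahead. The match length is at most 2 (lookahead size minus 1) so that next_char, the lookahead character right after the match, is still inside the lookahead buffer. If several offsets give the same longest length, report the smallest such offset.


Try each offset into the search buffer:
  offset=1 (pos 6, char 'b'): match length 0
  offset=2 (pos 5, char 'd'): match length 2
  offset=3 (pos 4, char 'd'): match length 1
  offset=4 (pos 3, char 'f'): match length 0
  offset=5 (pos 2, char 'f'): match length 0
  offset=6 (pos 1, char 'd'): match length 1
  offset=7 (pos 0, char 'f'): match length 0
Longest match has length 2 at offset 2.
next_char = character at position 7 + 2 = 9 -> 'd'

Best match: offset=2, length=2 (matching 'db' starting at position 5)
LZ77 triple: (2, 2, 'd')


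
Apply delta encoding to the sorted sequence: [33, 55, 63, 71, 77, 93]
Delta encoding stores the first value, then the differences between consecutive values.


First value: 33
Deltas:
  55 - 33 = 22
  63 - 55 = 8
  71 - 63 = 8
  77 - 71 = 6
  93 - 77 = 16


Delta encoded: [33, 22, 8, 8, 6, 16]


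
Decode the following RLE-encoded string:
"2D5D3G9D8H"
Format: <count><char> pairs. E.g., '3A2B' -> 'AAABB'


Expanding each <count><char> pair:
  2D -> 'DD'
  5D -> 'DDDDD'
  3G -> 'GGG'
  9D -> 'DDDDDDDDD'
  8H -> 'HHHHHHHH'

Decoded = DDDDDDDGGGDDDDDDDDDHHHHHHHH


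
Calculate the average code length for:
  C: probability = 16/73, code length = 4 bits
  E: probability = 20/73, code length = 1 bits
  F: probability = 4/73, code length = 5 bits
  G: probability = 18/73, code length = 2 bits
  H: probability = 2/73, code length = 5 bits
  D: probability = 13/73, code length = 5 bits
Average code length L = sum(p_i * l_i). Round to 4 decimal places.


Weighted contributions p_i * l_i:
  C: (16/73) * 4 = 64/73
  E: (20/73) * 1 = 20/73
  F: (4/73) * 5 = 20/73
  G: (18/73) * 2 = 36/73
  H: (2/73) * 5 = 10/73
  D: (13/73) * 5 = 65/73
Sum = (64 + 20 + 20 + 36 + 10 + 65)/73 = 215/73

L = 215/73 = 2.9452 bits/symbol


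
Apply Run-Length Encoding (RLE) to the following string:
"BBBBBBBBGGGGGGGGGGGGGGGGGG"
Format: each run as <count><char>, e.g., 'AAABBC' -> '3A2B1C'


Scanning runs left to right:
  i=0: run of 'B' x 8 -> '8B'
  i=8: run of 'G' x 18 -> '18G'

RLE = 8B18G


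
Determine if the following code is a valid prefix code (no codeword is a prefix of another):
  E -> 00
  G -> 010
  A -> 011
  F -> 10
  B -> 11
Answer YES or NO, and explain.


Checking each pair (does one codeword prefix another?):
  E='00' vs G='010': no prefix
  E='00' vs A='011': no prefix
  E='00' vs F='10': no prefix
  E='00' vs B='11': no prefix
  G='010' vs E='00': no prefix
  G='010' vs A='011': no prefix
  G='010' vs F='10': no prefix
  G='010' vs B='11': no prefix
  A='011' vs E='00': no prefix
  A='011' vs G='010': no prefix
  A='011' vs F='10': no prefix
  A='011' vs B='11': no prefix
  F='10' vs E='00': no prefix
  F='10' vs G='010': no prefix
  F='10' vs A='011': no prefix
  F='10' vs B='11': no prefix
  B='11' vs E='00': no prefix
  B='11' vs G='010': no prefix
  B='11' vs A='011': no prefix
  B='11' vs F='10': no prefix
No violation found over all pairs.

YES -- this is a valid prefix code. No codeword is a prefix of any other codeword.


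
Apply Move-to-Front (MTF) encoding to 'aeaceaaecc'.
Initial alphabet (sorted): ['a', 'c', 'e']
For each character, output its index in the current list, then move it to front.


MTF encoding:
'a': index 0 in ['a', 'c', 'e'] -> ['a', 'c', 'e']
'e': index 2 in ['a', 'c', 'e'] -> ['e', 'a', 'c']
'a': index 1 in ['e', 'a', 'c'] -> ['a', 'e', 'c']
'c': index 2 in ['a', 'e', 'c'] -> ['c', 'a', 'e']
'e': index 2 in ['c', 'a', 'e'] -> ['e', 'c', 'a']
'a': index 2 in ['e', 'c', 'a'] -> ['a', 'e', 'c']
'a': index 0 in ['a', 'e', 'c'] -> ['a', 'e', 'c']
'e': index 1 in ['a', 'e', 'c'] -> ['e', 'a', 'c']
'c': index 2 in ['e', 'a', 'c'] -> ['c', 'e', 'a']
'c': index 0 in ['c', 'e', 'a'] -> ['c', 'e', 'a']


Output: [0, 2, 1, 2, 2, 2, 0, 1, 2, 0]


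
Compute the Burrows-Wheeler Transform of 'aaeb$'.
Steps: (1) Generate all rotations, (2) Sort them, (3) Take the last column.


Rotations (sorted):
  0: $aaeb -> last char: b
  1: aaeb$ -> last char: $
  2: aeb$a -> last char: a
  3: b$aae -> last char: e
  4: eb$aa -> last char: a


BWT = b$aea


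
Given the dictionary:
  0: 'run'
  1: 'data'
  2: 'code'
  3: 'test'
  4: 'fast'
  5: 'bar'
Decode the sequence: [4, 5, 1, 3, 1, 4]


Look up each index in the dictionary:
  4 -> 'fast'
  5 -> 'bar'
  1 -> 'data'
  3 -> 'test'
  1 -> 'data'
  4 -> 'fast'

Decoded: "fast bar data test data fast"


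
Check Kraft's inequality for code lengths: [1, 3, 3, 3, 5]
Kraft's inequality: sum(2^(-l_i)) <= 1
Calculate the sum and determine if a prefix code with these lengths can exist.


Sum = 2^(-1) + 2^(-3) + 2^(-3) + 2^(-3) + 2^(-5)
    = 0.5 + 0.125 + 0.125 + 0.125 + 0.03125
    = 29/32 = 0.90625
Since 0.90625 <= 1, Kraft's inequality IS satisfied.
A prefix code with these lengths CAN exist.

Kraft sum = 0.90625. Satisfied.


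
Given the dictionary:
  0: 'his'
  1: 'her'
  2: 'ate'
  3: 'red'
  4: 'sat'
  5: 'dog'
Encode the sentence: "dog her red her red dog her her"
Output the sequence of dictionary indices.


Look up each word in the dictionary:
  'dog' -> 5
  'her' -> 1
  'red' -> 3
  'her' -> 1
  'red' -> 3
  'dog' -> 5
  'her' -> 1
  'her' -> 1

Encoded: [5, 1, 3, 1, 3, 5, 1, 1]


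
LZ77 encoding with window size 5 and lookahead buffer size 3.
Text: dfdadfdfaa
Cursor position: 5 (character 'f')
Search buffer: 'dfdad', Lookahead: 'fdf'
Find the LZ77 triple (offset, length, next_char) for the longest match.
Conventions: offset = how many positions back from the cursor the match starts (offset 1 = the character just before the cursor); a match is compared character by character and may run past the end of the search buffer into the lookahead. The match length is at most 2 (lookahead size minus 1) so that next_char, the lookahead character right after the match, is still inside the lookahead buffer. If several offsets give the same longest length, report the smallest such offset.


Try each offset into the search buffer:
  offset=1 (pos 4, char 'd'): match length 0
  offset=2 (pos 3, char 'a'): match length 0
  offset=3 (pos 2, char 'd'): match length 0
  offset=4 (pos 1, char 'f'): match length 2
  offset=5 (pos 0, char 'd'): match length 0
Longest match has length 2 at offset 4.
next_char = character at position 5 + 2 = 7 -> 'f'

Best match: offset=4, length=2 (matching 'fd' starting at position 1)
LZ77 triple: (4, 2, 'f')


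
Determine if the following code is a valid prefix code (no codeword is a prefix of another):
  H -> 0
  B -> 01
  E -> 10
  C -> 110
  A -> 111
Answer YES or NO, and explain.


Checking each pair (does one codeword prefix another?):
  H='0' vs B='01': prefix -- VIOLATION

NO -- this is NOT a valid prefix code. H (0) is a prefix of B (01).


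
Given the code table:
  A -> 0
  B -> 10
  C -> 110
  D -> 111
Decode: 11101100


Decoding:
111 -> D
0 -> A
110 -> C
0 -> A


Result: DACA


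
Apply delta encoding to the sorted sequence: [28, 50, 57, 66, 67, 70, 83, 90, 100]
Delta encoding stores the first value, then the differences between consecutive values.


First value: 28
Deltas:
  50 - 28 = 22
  57 - 50 = 7
  66 - 57 = 9
  67 - 66 = 1
  70 - 67 = 3
  83 - 70 = 13
  90 - 83 = 7
  100 - 90 = 10


Delta encoded: [28, 22, 7, 9, 1, 3, 13, 7, 10]


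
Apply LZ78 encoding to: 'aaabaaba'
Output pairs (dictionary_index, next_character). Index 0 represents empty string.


LZ78 encoding steps:
Dictionary: {0: ''}
Step 1: w='' (idx 0), next='a' -> output (0, 'a'), add 'a' as idx 1
Step 2: w='a' (idx 1), next='a' -> output (1, 'a'), add 'aa' as idx 2
Step 3: w='' (idx 0), next='b' -> output (0, 'b'), add 'b' as idx 3
Step 4: w='aa' (idx 2), next='b' -> output (2, 'b'), add 'aab' as idx 4
Step 5: w='a' (idx 1), end of input -> output (1, '')


Encoded: [(0, 'a'), (1, 'a'), (0, 'b'), (2, 'b'), (1, '')]


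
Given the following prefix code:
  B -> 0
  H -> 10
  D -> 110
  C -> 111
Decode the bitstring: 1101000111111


Decoding step by step:
Bits 110 -> D
Bits 10 -> H
Bits 0 -> B
Bits 0 -> B
Bits 111 -> C
Bits 111 -> C


Decoded message: DHBBCC


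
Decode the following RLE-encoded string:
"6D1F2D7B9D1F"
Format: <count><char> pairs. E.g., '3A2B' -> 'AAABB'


Expanding each <count><char> pair:
  6D -> 'DDDDDD'
  1F -> 'F'
  2D -> 'DD'
  7B -> 'BBBBBBB'
  9D -> 'DDDDDDDDD'
  1F -> 'F'

Decoded = DDDDDDFDDBBBBBBBDDDDDDDDDF


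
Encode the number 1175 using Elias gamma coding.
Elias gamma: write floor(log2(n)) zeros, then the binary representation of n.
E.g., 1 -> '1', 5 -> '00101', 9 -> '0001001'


num_bits = floor(log2(1175)) + 1 = 11
leading_zeros = num_bits - 1 = 10
binary(1175) = 10010010111

Elias gamma(1175) = '0000000000' + '10010010111' = 000000000010010010111 (21 bits)


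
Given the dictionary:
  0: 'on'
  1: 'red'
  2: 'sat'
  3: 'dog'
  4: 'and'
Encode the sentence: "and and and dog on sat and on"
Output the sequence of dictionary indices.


Look up each word in the dictionary:
  'and' -> 4
  'and' -> 4
  'and' -> 4
  'dog' -> 3
  'on' -> 0
  'sat' -> 2
  'and' -> 4
  'on' -> 0

Encoded: [4, 4, 4, 3, 0, 2, 4, 0]


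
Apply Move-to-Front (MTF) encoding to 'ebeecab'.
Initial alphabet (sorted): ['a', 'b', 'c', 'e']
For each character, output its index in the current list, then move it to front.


MTF encoding:
'e': index 3 in ['a', 'b', 'c', 'e'] -> ['e', 'a', 'b', 'c']
'b': index 2 in ['e', 'a', 'b', 'c'] -> ['b', 'e', 'a', 'c']
'e': index 1 in ['b', 'e', 'a', 'c'] -> ['e', 'b', 'a', 'c']
'e': index 0 in ['e', 'b', 'a', 'c'] -> ['e', 'b', 'a', 'c']
'c': index 3 in ['e', 'b', 'a', 'c'] -> ['c', 'e', 'b', 'a']
'a': index 3 in ['c', 'e', 'b', 'a'] -> ['a', 'c', 'e', 'b']
'b': index 3 in ['a', 'c', 'e', 'b'] -> ['b', 'a', 'c', 'e']


Output: [3, 2, 1, 0, 3, 3, 3]


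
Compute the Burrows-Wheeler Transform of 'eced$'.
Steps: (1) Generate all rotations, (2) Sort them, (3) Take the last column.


Rotations (sorted):
  0: $eced -> last char: d
  1: ced$e -> last char: e
  2: d$ece -> last char: e
  3: eced$ -> last char: $
  4: ed$ec -> last char: c


BWT = dee$c


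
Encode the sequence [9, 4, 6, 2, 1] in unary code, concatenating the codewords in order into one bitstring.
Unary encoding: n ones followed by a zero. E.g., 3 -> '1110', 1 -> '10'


Encode each number as n ones followed by a terminating 0:
  9 -> 1111111110 (10 bits)
  4 -> 11110 (5 bits)
  6 -> 1111110 (7 bits)
  2 -> 110 (3 bits)
  1 -> 10 (2 bits)
Total length = 10 + 5 + 7 + 3 + 2 = 27 bits.

Unary([9, 4, 6, 2, 1]) = 111111111011110111111011010 (27 bits)


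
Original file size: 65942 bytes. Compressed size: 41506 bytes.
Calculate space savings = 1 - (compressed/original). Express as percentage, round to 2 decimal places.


ratio = compressed/original = 41506/65942 = 0.629432
savings = 1 - ratio = 1 - 0.629432 = 0.370568
as a percentage: 0.370568 * 100 = 37.06%

Space savings = 1 - 41506/65942 = 37.06%


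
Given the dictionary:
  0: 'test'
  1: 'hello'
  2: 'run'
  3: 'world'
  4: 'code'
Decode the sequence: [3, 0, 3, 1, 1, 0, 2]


Look up each index in the dictionary:
  3 -> 'world'
  0 -> 'test'
  3 -> 'world'
  1 -> 'hello'
  1 -> 'hello'
  0 -> 'test'
  2 -> 'run'

Decoded: "world test world hello hello test run"


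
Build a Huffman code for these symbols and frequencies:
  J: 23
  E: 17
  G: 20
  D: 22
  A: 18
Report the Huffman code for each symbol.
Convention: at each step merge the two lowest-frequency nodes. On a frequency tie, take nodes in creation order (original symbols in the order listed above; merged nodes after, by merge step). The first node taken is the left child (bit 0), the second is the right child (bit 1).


Huffman tree construction:
Step 1: Merge E(17) + A(18) = 35
Step 2: Merge G(20) + D(22) = 42
Step 3: Merge J(23) + (E+A)(35) = 58
Step 4: Merge (G+D)(42) + (J+(E+A))(58) = 100
Read each symbol's code off the tree from the root (left child = 0, right child = 1).

Codes:
  J: 10 (length 2)
  E: 110 (length 3)
  G: 00 (length 2)
  D: 01 (length 2)
  A: 111 (length 3)
Average code length: 235/100 = 2.3500 bits/symbol


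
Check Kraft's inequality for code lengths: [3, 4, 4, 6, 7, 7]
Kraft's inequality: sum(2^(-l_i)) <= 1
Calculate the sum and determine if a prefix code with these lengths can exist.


Sum = 2^(-3) + 2^(-4) + 2^(-4) + 2^(-6) + 2^(-7) + 2^(-7)
    = 0.125 + 0.0625 + 0.0625 + 0.015625 + 0.0078125 + 0.0078125
    = 36/128 = 0.28125
Since 0.28125 <= 1, Kraft's inequality IS satisfied.
A prefix code with these lengths CAN exist.

Kraft sum = 0.28125. Satisfied.


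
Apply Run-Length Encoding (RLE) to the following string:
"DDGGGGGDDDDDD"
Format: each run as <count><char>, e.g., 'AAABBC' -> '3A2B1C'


Scanning runs left to right:
  i=0: run of 'D' x 2 -> '2D'
  i=2: run of 'G' x 5 -> '5G'
  i=7: run of 'D' x 6 -> '6D'

RLE = 2D5G6D


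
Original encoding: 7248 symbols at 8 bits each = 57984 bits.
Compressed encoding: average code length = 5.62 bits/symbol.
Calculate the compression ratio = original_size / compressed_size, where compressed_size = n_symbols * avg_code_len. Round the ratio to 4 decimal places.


original_size = n_symbols * orig_bits = 7248 * 8 = 57984 bits
compressed_size = n_symbols * avg_code_len = 7248 * 5.62 = 40733.76 bits
ratio = original_size / compressed_size = 57984 / 40733.76 = 1.4235

Compression ratio = 1.4235


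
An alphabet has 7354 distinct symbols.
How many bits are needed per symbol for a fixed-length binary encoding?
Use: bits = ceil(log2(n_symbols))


log2(7354) = 12.8443
Bracket: 2^12 = 4096 < 7354 <= 2^13 = 8192
So ceil(log2(7354)) = 13

bits = ceil(log2(7354)) = ceil(12.8443) = 13 bits


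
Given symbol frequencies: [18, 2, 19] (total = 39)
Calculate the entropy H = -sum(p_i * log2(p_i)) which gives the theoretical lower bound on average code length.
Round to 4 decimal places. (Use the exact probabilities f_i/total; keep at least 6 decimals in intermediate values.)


Per-symbol terms -p_i * log2(p_i) with p_i = f_i/39:
  p = 18/39 = 0.461538: log2(p) = -1.115477, -p*log2(p) = 0.514836
  p = 2/39 = 0.051282: log2(p) = -4.285402, -p*log2(p) = 0.219764
  p = 19/39 = 0.487179: log2(p) = -1.037475, -p*log2(p) = 0.505436
H = 0.514836 + 0.219764 + 0.505436 = 1.240036

H = 1.24 bits/symbol


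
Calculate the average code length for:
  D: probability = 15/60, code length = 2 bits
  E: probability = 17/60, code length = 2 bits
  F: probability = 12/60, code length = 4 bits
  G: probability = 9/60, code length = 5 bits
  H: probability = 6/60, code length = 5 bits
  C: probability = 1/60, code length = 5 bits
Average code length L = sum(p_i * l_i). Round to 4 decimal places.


Weighted contributions p_i * l_i:
  D: (15/60) * 2 = 30/60
  E: (17/60) * 2 = 34/60
  F: (12/60) * 4 = 48/60
  G: (9/60) * 5 = 45/60
  H: (6/60) * 5 = 30/60
  C: (1/60) * 5 = 5/60
Sum = (30 + 34 + 48 + 45 + 30 + 5)/60 = 192/60

L = 192/60 = 3.2000 bits/symbol
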